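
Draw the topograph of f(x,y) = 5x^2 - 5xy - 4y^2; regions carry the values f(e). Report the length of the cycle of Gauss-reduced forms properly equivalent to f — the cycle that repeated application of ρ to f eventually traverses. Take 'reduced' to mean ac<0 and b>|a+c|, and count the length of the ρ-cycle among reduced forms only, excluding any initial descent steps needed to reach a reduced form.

D = 105, ⌊√D⌋ = 10
descent: ρ → (-4,5,5)  [lands on river]
river: ρ → (5,5,-4)
river: ρ → (-4,3,6)
river: ρ → (6,9,-1)
river: ρ → (-1,9,6)
river: ρ → (6,3,-4)
ρ-cycle length = 6 (tail of 1 descent step not counted)

6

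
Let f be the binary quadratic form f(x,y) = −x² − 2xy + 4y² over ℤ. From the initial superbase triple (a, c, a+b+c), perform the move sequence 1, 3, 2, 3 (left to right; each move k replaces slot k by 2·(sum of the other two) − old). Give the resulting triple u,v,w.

start (-1,4,1) = (f(1,0),f(0,1),f(1,1))
replace slot 1: 2·(4+1) − (-1) = 11 → (11,4,1)
replace slot 3: 2·(11+4) − 1 = 29 → (11,4,29)
replace slot 2: 2·(11+29) − 4 = 76 → (11,76,29)
replace slot 3: 2·(11+76) − 29 = 145 → (11,76,145)

11,76,145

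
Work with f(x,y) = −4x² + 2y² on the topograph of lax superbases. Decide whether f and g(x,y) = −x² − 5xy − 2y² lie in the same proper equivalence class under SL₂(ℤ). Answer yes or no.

D₁ = 32, D₂ = 17
discriminants differ ⇒ not SL₂(ℤ)-equivalent

no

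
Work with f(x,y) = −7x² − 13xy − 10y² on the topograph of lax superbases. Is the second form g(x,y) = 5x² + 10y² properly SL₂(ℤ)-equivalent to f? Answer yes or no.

D₁ = -111, D₂ = -200
discriminants differ ⇒ not SL₂(ℤ)-equivalent

no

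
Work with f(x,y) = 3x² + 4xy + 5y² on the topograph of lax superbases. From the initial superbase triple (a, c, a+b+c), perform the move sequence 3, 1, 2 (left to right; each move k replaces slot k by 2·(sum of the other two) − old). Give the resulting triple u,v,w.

start (3,5,12) = (f(1,0),f(0,1),f(1,1))
replace slot 3: 2·(3+5) − 12 = 4 → (3,5,4)
replace slot 1: 2·(5+4) − 3 = 15 → (15,5,4)
replace slot 2: 2·(15+4) − 5 = 33 → (15,33,4)

15,33,4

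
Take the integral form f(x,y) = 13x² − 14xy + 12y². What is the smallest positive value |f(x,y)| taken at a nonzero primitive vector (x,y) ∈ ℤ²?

translate: b→12 (≡-14 mod 26), so (13,-14,12)→(13,12,11)
flip: (13,12,11)→(11,-12,13)
translate: b→10 (≡-12 mod 22), so (11,-12,13)→(11,10,12)
reduced (well bottom): (11,10,12) with a≤c, −a<b≤a
well minimum = a = 11

11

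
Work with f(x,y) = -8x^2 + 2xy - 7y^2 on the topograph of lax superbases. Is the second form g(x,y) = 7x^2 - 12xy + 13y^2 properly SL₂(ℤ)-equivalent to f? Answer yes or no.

D₁ = -220, D₂ = -220
f is negative-definite; reduce −f:
−f: flip: (8,-2,7)→(7,2,8)
−f: reduced (well bottom): (7,2,8) with a≤c, −a<b≤a
flip sign back: reduced form of f is (-7,-2,-8)
g: translate: b→2 (≡-12 mod 14), so (7,-12,13)→(7,2,8)
g: reduced (well bottom): (7,2,8) with a≤c, −a<b≤a
reduced forms (-7, -2, -8) vs (7, 2, 8) ⇒ inequivalent

no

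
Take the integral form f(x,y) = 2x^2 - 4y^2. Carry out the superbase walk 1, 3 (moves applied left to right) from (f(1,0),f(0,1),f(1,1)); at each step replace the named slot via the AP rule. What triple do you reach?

start (2,-4,-2) = (f(1,0),f(0,1),f(1,1))
replace slot 1: 2·((-4)+(-2)) − 2 = -14 → (-14,-4,-2)
replace slot 3: 2·((-14)+(-4)) − (-2) = -34 → (-14,-4,-34)

-14,-4,-34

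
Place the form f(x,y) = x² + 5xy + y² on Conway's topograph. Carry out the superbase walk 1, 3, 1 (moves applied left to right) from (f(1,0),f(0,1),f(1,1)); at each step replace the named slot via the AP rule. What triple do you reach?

start (1,1,7) = (f(1,0),f(0,1),f(1,1))
replace slot 1: 2·(1+7) − 1 = 15 → (15,1,7)
replace slot 3: 2·(15+1) − 7 = 25 → (15,1,25)
replace slot 1: 2·(1+25) − 15 = 37 → (37,1,25)

37,1,25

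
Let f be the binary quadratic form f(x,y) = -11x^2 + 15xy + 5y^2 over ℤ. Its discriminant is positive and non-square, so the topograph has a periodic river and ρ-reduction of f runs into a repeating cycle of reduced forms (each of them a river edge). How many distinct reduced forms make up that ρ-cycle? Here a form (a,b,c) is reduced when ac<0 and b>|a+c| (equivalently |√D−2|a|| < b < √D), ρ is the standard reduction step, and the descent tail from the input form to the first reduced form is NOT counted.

D = 445, ⌊√D⌋ = 21
river: ρ → (5,15,-11)
river: ρ → (-11,7,9)
river: ρ → (9,11,-9)
river: ρ → (-9,7,11)
river: ρ → (11,15,-5)
river: ρ → (-5,15,11)
river: ρ → (11,7,-9)
river: ρ → (-9,11,9)
river: ρ → (9,7,-11)
river: ρ → (-11,15,5)
ρ-cycle length = 10 (tail of 0 descent steps not counted)

10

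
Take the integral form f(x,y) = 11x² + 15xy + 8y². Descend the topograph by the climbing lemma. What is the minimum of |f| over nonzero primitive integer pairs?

translate: b→-7 (≡15 mod 22), so (11,15,8)→(11,-7,4)
flip: (11,-7,4)→(4,7,11)
translate: b→-1 (≡7 mod 8), so (4,7,11)→(4,-1,8)
reduced (well bottom): (4,-1,8) with a≤c, −a<b≤a
well minimum = a = 4

4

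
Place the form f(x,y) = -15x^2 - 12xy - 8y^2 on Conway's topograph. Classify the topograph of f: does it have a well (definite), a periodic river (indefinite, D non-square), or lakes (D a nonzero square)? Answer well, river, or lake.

D = b²−4ac = (-12)² − 4·(-15)·(-8) = -336
D < 0 ⇒ definite ⇒ every region one sign ⇒ single well

well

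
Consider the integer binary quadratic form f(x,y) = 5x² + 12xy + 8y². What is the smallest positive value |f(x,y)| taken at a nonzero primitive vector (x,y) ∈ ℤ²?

translate: b→2 (≡12 mod 10), so (5,12,8)→(5,2,1)
flip: (5,2,1)→(1,-2,5)
translate: b→0 (≡-2 mod 2), so (1,-2,5)→(1,0,4)
reduced (well bottom): (1,0,4) with a≤c, −a<b≤a
well minimum = a = 1

1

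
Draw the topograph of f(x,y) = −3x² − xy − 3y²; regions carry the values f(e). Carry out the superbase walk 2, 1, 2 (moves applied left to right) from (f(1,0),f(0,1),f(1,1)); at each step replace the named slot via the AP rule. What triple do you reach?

start (-3,-3,-7) = (f(1,0),f(0,1),f(1,1))
replace slot 2: 2·((-3)+(-7)) − (-3) = -17 → (-3,-17,-7)
replace slot 1: 2·((-17)+(-7)) − (-3) = -45 → (-45,-17,-7)
replace slot 2: 2·((-45)+(-7)) − (-17) = -87 → (-45,-87,-7)

-45,-87,-7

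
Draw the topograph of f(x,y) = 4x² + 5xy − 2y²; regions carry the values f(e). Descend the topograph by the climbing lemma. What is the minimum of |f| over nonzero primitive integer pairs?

river: ρ → (-2,7,1)
river: ρ → (1,7,-2)
river: ρ → (-2,5,4)
river: ρ → (4,3,-3)
river: ρ → (-3,3,4)
river: ρ → (4,5,-2)
closes: descent 0, river 6
min |a| on river = 1

1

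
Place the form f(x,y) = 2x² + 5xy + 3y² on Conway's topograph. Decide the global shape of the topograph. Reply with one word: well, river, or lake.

D = b²−4ac = 5² − 4·2·3 = 1
D = 1² is a perfect square ⇒ form factors over ℤ ⇒ lakes

lake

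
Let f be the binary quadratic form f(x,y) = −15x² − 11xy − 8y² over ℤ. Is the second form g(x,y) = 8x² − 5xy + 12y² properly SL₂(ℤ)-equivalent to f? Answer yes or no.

D₁ = -359, D₂ = -359
f is negative-definite; reduce −f:
−f: flip: (15,11,8)→(8,-11,15)
−f: translate: b→5 (≡-11 mod 16), so (8,-11,15)→(8,5,12)
−f: reduced (well bottom): (8,5,12) with a≤c, −a<b≤a
flip sign back: reduced form of f is (-8,-5,-12)
g: reduced (well bottom): (8,-5,12) with a≤c, −a<b≤a
reduced forms (-8, -5, -12) vs (8, -5, 12) ⇒ inequivalent

no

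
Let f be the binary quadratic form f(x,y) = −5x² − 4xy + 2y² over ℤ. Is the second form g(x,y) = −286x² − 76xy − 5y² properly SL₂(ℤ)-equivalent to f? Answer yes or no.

D₁ = 56, D₂ = 56
river cycle of f (length 4): (2, 4, -5), (-5, 6, 1), (1, 6, -5), (-5, 4, 2)
river cycle of g (length 4): (-5, 6, 1), (1, 6, -5), (-5, 4, 2), (2, 4, -5)
cycles coincide ⇒ equivalent

yes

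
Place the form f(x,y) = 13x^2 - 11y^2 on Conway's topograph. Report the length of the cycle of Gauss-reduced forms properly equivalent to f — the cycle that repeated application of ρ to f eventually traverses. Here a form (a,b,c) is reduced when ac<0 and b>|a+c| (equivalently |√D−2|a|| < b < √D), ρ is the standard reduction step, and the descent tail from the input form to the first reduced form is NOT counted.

D = 572, ⌊√D⌋ = 23
descent: ρ → (-11,22,2)  [lands on river]
river: ρ → (2,22,-11)
ρ-cycle length = 2 (tail of 1 descent step not counted)

2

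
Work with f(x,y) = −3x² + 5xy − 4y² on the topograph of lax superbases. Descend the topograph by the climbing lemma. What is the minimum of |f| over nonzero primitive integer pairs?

translate: b→1 (≡-5 mod 6), so (3,-5,4)→(3,1,2)
flip: (3,1,2)→(2,-1,3)
reduced (well bottom): (2,-1,3) with a≤c, −a<b≤a
well minimum |f| = |-2| = 2 (negative-definite)

2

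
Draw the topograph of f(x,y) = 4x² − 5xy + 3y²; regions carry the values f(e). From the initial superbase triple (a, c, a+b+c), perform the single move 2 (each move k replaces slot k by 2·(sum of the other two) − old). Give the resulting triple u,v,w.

start (4,3,2) = (f(1,0),f(0,1),f(1,1))
replace slot 2: 2·(4+2) − 3 = 9 → (4,9,2)

4,9,2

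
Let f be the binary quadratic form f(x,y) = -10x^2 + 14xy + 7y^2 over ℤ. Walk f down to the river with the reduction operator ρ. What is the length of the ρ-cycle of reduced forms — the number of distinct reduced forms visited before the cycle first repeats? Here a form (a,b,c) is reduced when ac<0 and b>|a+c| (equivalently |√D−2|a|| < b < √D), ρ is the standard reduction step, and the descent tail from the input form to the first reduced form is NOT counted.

D = 476, ⌊√D⌋ = 21
river: ρ → (7,14,-10)
river: ρ → (-10,6,11)
river: ρ → (11,16,-5)
river: ρ → (-5,14,14)
river: ρ → (14,14,-5)
river: ρ → (-5,16,11)
river: ρ → (11,6,-10)
river: ρ → (-10,14,7)
ρ-cycle length = 8 (tail of 0 descent steps not counted)

8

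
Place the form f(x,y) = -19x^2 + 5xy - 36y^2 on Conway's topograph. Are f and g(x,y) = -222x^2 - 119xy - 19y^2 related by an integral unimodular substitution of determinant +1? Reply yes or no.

D₁ = -2711, D₂ = -2711
f is negative-definite; reduce −f:
−f: reduced (well bottom): (19,-5,36) with a≤c, −a<b≤a
flip sign back: reduced form of f is (-19,5,-36)
g is negative-definite; reduce −g:
−g: flip: (222,119,19)→(19,-119,222)
−g: translate: b→-5 (≡-119 mod 38), so (19,-119,222)→(19,-5,36)
−g: reduced (well bottom): (19,-5,36) with a≤c, −a<b≤a
flip sign back: reduced form of g is (-19,5,-36)
reduced forms (-19, 5, -36) vs (-19, 5, -36) ⇒ equivalent

yes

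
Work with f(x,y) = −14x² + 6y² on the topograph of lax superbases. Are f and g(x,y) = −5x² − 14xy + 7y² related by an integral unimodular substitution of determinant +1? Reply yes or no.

D₁ = 336, D₂ = 336
river cycle of f (length 6): (6, 12, -8), (-8, 4, 10), (10, 16, -2), (-2, 16, 10), (10, 4, -8), (-8, 12, 6)
river cycle of g (length 4): (7, 14, -5), (-5, 16, 4), (4, 16, -5), (-5, 14, 7)
cycles differ ⇒ inequivalent

no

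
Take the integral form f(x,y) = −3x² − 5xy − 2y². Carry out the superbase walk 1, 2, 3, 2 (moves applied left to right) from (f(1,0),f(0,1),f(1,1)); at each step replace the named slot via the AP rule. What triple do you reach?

start (-3,-2,-10) = (f(1,0),f(0,1),f(1,1))
replace slot 1: 2·((-2)+(-10)) − (-3) = -21 → (-21,-2,-10)
replace slot 2: 2·((-21)+(-10)) − (-2) = -60 → (-21,-60,-10)
replace slot 3: 2·((-21)+(-60)) − (-10) = -152 → (-21,-60,-152)
replace slot 2: 2·((-21)+(-152)) − (-60) = -286 → (-21,-286,-152)

-21,-286,-152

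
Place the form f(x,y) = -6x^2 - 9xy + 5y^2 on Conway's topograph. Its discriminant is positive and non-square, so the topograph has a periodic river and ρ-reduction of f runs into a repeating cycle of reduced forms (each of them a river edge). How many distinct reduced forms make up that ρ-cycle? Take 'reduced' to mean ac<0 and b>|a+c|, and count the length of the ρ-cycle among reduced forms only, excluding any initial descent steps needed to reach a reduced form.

D = 201, ⌊√D⌋ = 14
descent: ρ → (5,9,-6)  [lands on river]
river: ρ → (-6,3,8)
river: ρ → (8,13,-1)
river: ρ → (-1,13,8)
river: ρ → (8,3,-6)
river: ρ → (-6,9,5)
river: ρ → (5,11,-4)
river: ρ → (-4,13,2)
river: ρ → (2,11,-10)
river: ρ → (-10,9,3)
river: ρ → (3,9,-10)
river: ρ → (-10,11,2)
river: ρ → (2,13,-4)
river: ρ → (-4,11,5)
ρ-cycle length = 14 (tail of 1 descent step not counted)

14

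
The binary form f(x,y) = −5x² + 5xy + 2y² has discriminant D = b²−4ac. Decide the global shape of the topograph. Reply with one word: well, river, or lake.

D = b²−4ac = 5² − 4·(-5)·2 = 65
D > 0 non-square ⇒ indefinite ⇒ periodic river

river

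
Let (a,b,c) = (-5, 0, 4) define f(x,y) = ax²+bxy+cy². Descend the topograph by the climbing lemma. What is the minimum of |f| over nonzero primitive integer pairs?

descent: ρ → (4,8,-1)  [lands on river]
river: ρ → (-1,8,4)
closes: descent 1, river 2
min |a| on river = 1

1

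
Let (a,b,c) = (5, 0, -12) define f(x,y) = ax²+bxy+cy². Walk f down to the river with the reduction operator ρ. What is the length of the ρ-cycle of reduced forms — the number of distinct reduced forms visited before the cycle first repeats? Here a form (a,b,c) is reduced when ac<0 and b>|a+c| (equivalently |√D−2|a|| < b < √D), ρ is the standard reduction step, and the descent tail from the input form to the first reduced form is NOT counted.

D = 240, ⌊√D⌋ = 15
descent: ρ → (-12,0,5)
descent: ρ → (5,10,-7)  [lands on river]
river: ρ → (-7,4,8)
river: ρ → (8,12,-3)
river: ρ → (-3,12,8)
river: ρ → (8,4,-7)
river: ρ → (-7,10,5)
ρ-cycle length = 6 (tail of 2 descent steps not counted)

6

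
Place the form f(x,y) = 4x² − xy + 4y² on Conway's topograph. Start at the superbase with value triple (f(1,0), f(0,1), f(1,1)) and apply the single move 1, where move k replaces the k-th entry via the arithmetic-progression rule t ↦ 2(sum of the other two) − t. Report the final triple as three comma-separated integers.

start (4,4,7) = (f(1,0),f(0,1),f(1,1))
replace slot 1: 2·(4+7) − 4 = 18 → (18,4,7)

18,4,7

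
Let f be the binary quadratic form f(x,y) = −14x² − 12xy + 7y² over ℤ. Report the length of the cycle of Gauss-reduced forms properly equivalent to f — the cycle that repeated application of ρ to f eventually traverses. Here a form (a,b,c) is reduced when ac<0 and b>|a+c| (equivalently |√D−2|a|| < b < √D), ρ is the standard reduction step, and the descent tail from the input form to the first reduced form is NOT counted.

D = 536, ⌊√D⌋ = 23
descent: ρ → (7,12,-14)  [lands on river]
river: ρ → (-14,16,5)
river: ρ → (5,14,-17)
river: ρ → (-17,20,2)
river: ρ → (2,20,-17)
river: ρ → (-17,14,5)
river: ρ → (5,16,-14)
river: ρ → (-14,12,7)
river: ρ → (7,16,-10)
river: ρ → (-10,4,13)
river: ρ → (13,22,-1)
river: ρ → (-1,22,13)
river: ρ → (13,4,-10)
river: ρ → (-10,16,7)
ρ-cycle length = 14 (tail of 1 descent step not counted)

14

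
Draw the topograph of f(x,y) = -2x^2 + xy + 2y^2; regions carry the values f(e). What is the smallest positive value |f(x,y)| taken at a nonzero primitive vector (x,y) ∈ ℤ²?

river: ρ → (2,3,-1)
river: ρ → (-1,3,2)
river: ρ → (2,1,-2)
river: ρ → (-2,3,1)
river: ρ → (1,3,-2)
river: ρ → (-2,1,2)
closes: descent 0, river 6
min |a| on river = 1

1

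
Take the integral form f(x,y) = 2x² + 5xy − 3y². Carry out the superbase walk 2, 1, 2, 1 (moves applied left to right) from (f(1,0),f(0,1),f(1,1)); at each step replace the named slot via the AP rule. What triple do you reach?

start (2,-3,4) = (f(1,0),f(0,1),f(1,1))
replace slot 2: 2·(2+4) − (-3) = 15 → (2,15,4)
replace slot 1: 2·(15+4) − 2 = 36 → (36,15,4)
replace slot 2: 2·(36+4) − 15 = 65 → (36,65,4)
replace slot 1: 2·(65+4) − 36 = 102 → (102,65,4)

102,65,4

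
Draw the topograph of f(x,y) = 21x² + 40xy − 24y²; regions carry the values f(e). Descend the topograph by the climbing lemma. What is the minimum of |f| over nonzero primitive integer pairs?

river: ρ → (-24,56,5)
river: ρ → (5,54,-35)
river: ρ → (-35,16,24)
river: ρ → (24,32,-27)
river: ρ → (-27,22,29)
river: ρ → (29,36,-20)
river: ρ → (-20,44,21)
river: ρ → (21,40,-24)
closes: descent 0, river 8
min |a| on river = 5

5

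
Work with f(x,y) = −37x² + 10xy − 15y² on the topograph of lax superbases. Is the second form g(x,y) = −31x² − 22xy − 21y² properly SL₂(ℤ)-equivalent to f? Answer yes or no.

D₁ = -2120, D₂ = -2120
f is negative-definite; reduce −f:
−f: flip: (37,-10,15)→(15,10,37)
−f: reduced (well bottom): (15,10,37) with a≤c, −a<b≤a
flip sign back: reduced form of f is (-15,-10,-37)
g is negative-definite; reduce −g:
−g: flip: (31,22,21)→(21,-22,31)
−g: translate: b→20 (≡-22 mod 42), so (21,-22,31)→(21,20,30)
−g: reduced (well bottom): (21,20,30) with a≤c, −a<b≤a
flip sign back: reduced form of g is (-21,-20,-30)
reduced forms (-15, -10, -37) vs (-21, -20, -30) ⇒ inequivalent

no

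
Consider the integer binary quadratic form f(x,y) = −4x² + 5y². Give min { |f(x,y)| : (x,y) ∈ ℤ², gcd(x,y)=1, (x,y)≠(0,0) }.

descent: ρ → (5,0,-4)
descent: ρ → (-4,8,1)  [lands on river]
river: ρ → (1,8,-4)
closes: descent 2, river 2
min |a| on river = 1

1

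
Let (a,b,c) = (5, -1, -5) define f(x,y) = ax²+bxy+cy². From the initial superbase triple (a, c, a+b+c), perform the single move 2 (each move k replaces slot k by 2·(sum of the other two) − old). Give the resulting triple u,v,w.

start (5,-5,-1) = (f(1,0),f(0,1),f(1,1))
replace slot 2: 2·(5+(-1)) − (-5) = 13 → (5,13,-1)

5,13,-1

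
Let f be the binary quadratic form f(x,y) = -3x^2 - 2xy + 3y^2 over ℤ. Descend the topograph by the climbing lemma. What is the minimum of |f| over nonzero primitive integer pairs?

descent: ρ → (3,2,-3)  [lands on river]
river: ρ → (-3,4,2)
river: ρ → (2,4,-3)
river: ρ → (-3,2,3)
river: ρ → (3,4,-2)
river: ρ → (-2,4,3)
closes: descent 1, river 6
min |a| on river = 2

2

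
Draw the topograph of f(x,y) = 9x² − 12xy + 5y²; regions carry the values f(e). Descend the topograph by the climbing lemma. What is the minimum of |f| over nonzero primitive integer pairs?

translate: b→6 (≡-12 mod 18), so (9,-12,5)→(9,6,2)
flip: (9,6,2)→(2,-6,9)
translate: b→2 (≡-6 mod 4), so (2,-6,9)→(2,2,5)
reduced (well bottom): (2,2,5) with a≤c, −a<b≤a
well minimum = a = 2

2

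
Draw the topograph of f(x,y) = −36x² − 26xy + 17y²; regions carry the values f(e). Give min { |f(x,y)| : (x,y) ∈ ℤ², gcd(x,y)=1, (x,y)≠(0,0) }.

descent: ρ → (17,26,-36)  [lands on river]
river: ρ → (-36,46,7)
river: ρ → (7,52,-15)
river: ρ → (-15,38,28)
river: ρ → (28,18,-25)
river: ρ → (-25,32,21)
river: ρ → (21,52,-5)
river: ρ → (-5,48,41)
river: ρ → (41,34,-12)
river: ρ → (-12,38,35)
river: ρ → (35,32,-15)
river: ρ → (-15,28,39)
river: ρ → (39,50,-4)
river: ρ → (-4,54,13)
river: ρ → (13,50,-12)
river: ρ → (-12,46,21)
river: ρ → (21,38,-20)
river: ρ → (-20,42,17)
closes: descent 1, river 18
min |a| on river = 4

4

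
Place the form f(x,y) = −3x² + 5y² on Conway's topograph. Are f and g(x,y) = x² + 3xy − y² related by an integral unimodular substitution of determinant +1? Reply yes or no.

D₁ = 60, D₂ = 13
discriminants differ ⇒ not SL₂(ℤ)-equivalent

no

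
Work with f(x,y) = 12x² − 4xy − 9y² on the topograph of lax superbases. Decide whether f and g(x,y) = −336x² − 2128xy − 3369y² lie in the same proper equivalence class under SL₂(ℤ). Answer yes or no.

D₁ = 448, D₂ = 448
river cycle of f (length 6): (-9, 4, 12), (12, 20, -1), (-1, 20, 12), (12, 4, -9), (-9, 14, 7), (7, 14, -9)
river cycle of g (length 6): (-9, 4, 12), (12, 20, -1), (-1, 20, 12), (12, 4, -9), (-9, 14, 7), (7, 14, -9)
cycles coincide ⇒ equivalent

yes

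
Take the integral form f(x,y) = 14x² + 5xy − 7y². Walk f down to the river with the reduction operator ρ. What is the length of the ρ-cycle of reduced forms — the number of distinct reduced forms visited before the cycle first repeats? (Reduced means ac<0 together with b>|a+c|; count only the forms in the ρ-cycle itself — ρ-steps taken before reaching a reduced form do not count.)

D = 417, ⌊√D⌋ = 20
descent: ρ → (-7,9,12)  [lands on river]
river: ρ → (12,15,-4)
river: ρ → (-4,17,8)
river: ρ → (8,15,-6)
river: ρ → (-6,9,14)
river: ρ → (14,19,-1)
river: ρ → (-1,19,14)
river: ρ → (14,9,-6)
river: ρ → (-6,15,8)
river: ρ → (8,17,-4)
river: ρ → (-4,15,12)
river: ρ → (12,9,-7)
river: ρ → (-7,19,2)
river: ρ → (2,17,-16)
river: ρ → (-16,15,3)
river: ρ → (3,15,-16)
river: ρ → (-16,17,2)
river: ρ → (2,19,-7)
ρ-cycle length = 18 (tail of 1 descent step not counted)

18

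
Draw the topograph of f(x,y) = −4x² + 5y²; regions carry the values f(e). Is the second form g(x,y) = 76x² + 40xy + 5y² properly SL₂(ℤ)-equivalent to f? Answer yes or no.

D₁ = 80, D₂ = 80
river cycle of f (length 2): (-4, 8, 1), (1, 8, -4)
river cycle of g (length 2): (-4, 8, 1), (1, 8, -4)
cycles coincide ⇒ equivalent

yes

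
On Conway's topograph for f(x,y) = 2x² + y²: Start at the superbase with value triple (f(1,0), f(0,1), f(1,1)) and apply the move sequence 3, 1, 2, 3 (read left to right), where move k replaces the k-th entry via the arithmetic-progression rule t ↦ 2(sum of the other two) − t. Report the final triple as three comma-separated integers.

start (2,1,3) = (f(1,0),f(0,1),f(1,1))
replace slot 3: 2·(2+1) − 3 = 3 → (2,1,3)
replace slot 1: 2·(1+3) − 2 = 6 → (6,1,3)
replace slot 2: 2·(6+3) − 1 = 17 → (6,17,3)
replace slot 3: 2·(6+17) − 3 = 43 → (6,17,43)

6,17,43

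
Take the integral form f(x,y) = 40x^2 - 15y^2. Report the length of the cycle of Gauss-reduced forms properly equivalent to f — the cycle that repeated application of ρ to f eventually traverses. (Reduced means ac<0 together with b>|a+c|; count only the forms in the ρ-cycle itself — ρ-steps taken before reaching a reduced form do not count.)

D = 2400, ⌊√D⌋ = 48
descent: ρ → (-15,30,25)  [lands on river]
river: ρ → (25,20,-20)
river: ρ → (-20,20,25)
river: ρ → (25,30,-15)
ρ-cycle length = 4 (tail of 1 descent step not counted)

4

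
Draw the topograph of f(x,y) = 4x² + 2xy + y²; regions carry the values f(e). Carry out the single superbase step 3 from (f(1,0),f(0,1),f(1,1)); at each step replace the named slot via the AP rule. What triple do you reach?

start (4,1,7) = (f(1,0),f(0,1),f(1,1))
replace slot 3: 2·(4+1) − 7 = 3 → (4,1,3)

4,1,3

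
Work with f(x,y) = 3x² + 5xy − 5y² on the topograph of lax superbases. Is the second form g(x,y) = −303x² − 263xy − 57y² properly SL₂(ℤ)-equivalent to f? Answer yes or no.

D₁ = 85, D₂ = 85
river cycle of f (length 6): (-5, 5, 3), (3, 7, -3), (-3, 5, 5), (5, 5, -3), (-3, 7, 3), (3, 5, -5)
river cycle of g (length 6): (-5, 5, 3), (3, 7, -3), (-3, 5, 5), (5, 5, -3), (-3, 7, 3), (3, 5, -5)
cycles coincide ⇒ equivalent

yes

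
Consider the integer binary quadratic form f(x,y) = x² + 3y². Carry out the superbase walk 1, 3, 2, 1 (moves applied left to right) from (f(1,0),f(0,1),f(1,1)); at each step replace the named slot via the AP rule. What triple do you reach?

start (1,3,4) = (f(1,0),f(0,1),f(1,1))
replace slot 1: 2·(3+4) − 1 = 13 → (13,3,4)
replace slot 3: 2·(13+3) − 4 = 28 → (13,3,28)
replace slot 2: 2·(13+28) − 3 = 79 → (13,79,28)
replace slot 1: 2·(79+28) − 13 = 201 → (201,79,28)

201,79,28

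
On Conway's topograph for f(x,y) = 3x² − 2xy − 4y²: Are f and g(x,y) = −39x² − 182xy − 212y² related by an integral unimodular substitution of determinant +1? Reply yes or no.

D₁ = 52, D₂ = 52
river cycle of f (length 10): (-4, 2, 3), (3, 4, -3), (-3, 2, 4), (4, 6, -1), (-1, 6, 4), (4, 2, -3), (-3, 4, 3), (3, 2, -4), (-4, 6, 1), (1, 6, -4)
river cycle of g (length 10): (-4, 2, 3), (3, 4, -3), (-3, 2, 4), (4, 6, -1), (-1, 6, 4), (4, 2, -3), (-3, 4, 3), (3, 2, -4), (-4, 6, 1), (1, 6, -4)
cycles coincide ⇒ equivalent

yes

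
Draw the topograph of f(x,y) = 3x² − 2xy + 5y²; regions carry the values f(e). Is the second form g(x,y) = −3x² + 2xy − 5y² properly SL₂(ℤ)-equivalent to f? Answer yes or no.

D₁ = -56, D₂ = -56
f: reduced (well bottom): (3,-2,5) with a≤c, −a<b≤a
g is negative-definite; reduce −g:
−g: reduced (well bottom): (3,-2,5) with a≤c, −a<b≤a
flip sign back: reduced form of g is (-3,2,-5)
reduced forms (3, -2, 5) vs (-3, 2, -5) ⇒ inequivalent

no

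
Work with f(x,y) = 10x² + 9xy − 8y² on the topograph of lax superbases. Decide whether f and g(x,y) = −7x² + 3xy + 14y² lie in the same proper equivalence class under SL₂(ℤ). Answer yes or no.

D₁ = 401, D₂ = 401
river cycle of f (length 10): (-8, 7, 11), (11, 15, -4), (-4, 17, 7), (7, 11, -10), (-10, 9, 8), (8, 7, -11), (-11, 15, 4), (4, 17, -7), (-7, 11, 10), (10, 9, -8)
river cycle of g (length 10): (-7, 17, 4), (4, 15, -11), (-11, 7, 8), (8, 9, -10), (-10, 11, 7), (7, 17, -4), (-4, 15, 11), (11, 7, -8), (-8, 9, 10), (10, 11, -7)
cycles differ ⇒ inequivalent

no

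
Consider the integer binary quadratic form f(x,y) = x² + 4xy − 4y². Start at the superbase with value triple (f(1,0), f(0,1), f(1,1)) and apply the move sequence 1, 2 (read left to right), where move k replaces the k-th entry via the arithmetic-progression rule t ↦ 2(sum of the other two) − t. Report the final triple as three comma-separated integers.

start (1,-4,1) = (f(1,0),f(0,1),f(1,1))
replace slot 1: 2·((-4)+1) − 1 = -7 → (-7,-4,1)
replace slot 2: 2·((-7)+1) − (-4) = -8 → (-7,-8,1)

-7,-8,1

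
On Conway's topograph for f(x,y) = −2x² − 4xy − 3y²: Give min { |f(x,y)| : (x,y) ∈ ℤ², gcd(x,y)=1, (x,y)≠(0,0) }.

translate: b→0 (≡4 mod 4), so (2,4,3)→(2,0,1)
flip: (2,0,1)→(1,0,2)
reduced (well bottom): (1,0,2) with a≤c, −a<b≤a
well minimum |f| = |-1| = 1 (negative-definite)

1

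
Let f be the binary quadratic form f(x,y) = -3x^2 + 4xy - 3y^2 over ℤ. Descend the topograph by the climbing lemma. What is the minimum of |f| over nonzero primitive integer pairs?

translate: b→2 (≡-4 mod 6), so (3,-4,3)→(3,2,2)
flip: (3,2,2)→(2,-2,3)
translate: b→2 (≡-2 mod 4), so (2,-2,3)→(2,2,3)
reduced (well bottom): (2,2,3) with a≤c, −a<b≤a
well minimum |f| = |-2| = 2 (negative-definite)

2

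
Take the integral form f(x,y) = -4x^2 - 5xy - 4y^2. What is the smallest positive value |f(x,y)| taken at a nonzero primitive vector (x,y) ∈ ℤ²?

translate: b→-3 (≡5 mod 8), so (4,5,4)→(4,-3,3)
flip: (4,-3,3)→(3,3,4)
reduced (well bottom): (3,3,4) with a≤c, −a<b≤a
well minimum |f| = |-3| = 3 (negative-definite)

3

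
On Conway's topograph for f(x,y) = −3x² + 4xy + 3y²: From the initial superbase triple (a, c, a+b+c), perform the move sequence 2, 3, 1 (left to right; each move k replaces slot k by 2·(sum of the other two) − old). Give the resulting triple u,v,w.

start (-3,3,4) = (f(1,0),f(0,1),f(1,1))
replace slot 2: 2·((-3)+4) − 3 = -1 → (-3,-1,4)
replace slot 3: 2·((-3)+(-1)) − 4 = -12 → (-3,-1,-12)
replace slot 1: 2·((-1)+(-12)) − (-3) = -23 → (-23,-1,-12)

-23,-1,-12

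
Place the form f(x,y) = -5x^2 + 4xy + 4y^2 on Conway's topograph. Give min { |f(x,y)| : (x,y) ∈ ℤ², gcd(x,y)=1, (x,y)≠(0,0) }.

river: ρ → (4,4,-5)
river: ρ → (-5,6,3)
river: ρ → (3,6,-5)
river: ρ → (-5,4,4)
closes: descent 0, river 4
min |a| on river = 3

3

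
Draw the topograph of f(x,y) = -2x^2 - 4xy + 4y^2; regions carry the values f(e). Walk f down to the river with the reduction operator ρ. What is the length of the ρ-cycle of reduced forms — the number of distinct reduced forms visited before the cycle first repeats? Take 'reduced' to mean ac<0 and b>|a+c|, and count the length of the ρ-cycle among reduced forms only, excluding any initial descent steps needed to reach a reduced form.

D = 48, ⌊√D⌋ = 6
descent: ρ → (4,4,-2)  [lands on river]
river: ρ → (-2,4,4)
ρ-cycle length = 2 (tail of 1 descent step not counted)

2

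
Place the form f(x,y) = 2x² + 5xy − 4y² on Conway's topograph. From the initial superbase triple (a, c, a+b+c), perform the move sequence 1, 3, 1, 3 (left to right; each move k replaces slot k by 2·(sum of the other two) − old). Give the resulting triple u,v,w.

start (2,-4,3) = (f(1,0),f(0,1),f(1,1))
replace slot 1: 2·((-4)+3) − 2 = -4 → (-4,-4,3)
replace slot 3: 2·((-4)+(-4)) − 3 = -19 → (-4,-4,-19)
replace slot 1: 2·((-4)+(-19)) − (-4) = -42 → (-42,-4,-19)
replace slot 3: 2·((-42)+(-4)) − (-19) = -73 → (-42,-4,-73)

-42,-4,-73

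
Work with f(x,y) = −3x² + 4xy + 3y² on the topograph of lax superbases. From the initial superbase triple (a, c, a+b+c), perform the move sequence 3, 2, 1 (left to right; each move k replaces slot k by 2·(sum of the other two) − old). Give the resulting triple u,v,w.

start (-3,3,4) = (f(1,0),f(0,1),f(1,1))
replace slot 3: 2·((-3)+3) − 4 = -4 → (-3,3,-4)
replace slot 2: 2·((-3)+(-4)) − 3 = -17 → (-3,-17,-4)
replace slot 1: 2·((-17)+(-4)) − (-3) = -39 → (-39,-17,-4)

-39,-17,-4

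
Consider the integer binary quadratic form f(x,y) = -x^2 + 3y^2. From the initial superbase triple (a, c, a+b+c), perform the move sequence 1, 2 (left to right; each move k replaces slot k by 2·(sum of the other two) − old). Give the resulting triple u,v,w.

start (-1,3,2) = (f(1,0),f(0,1),f(1,1))
replace slot 1: 2·(3+2) − (-1) = 11 → (11,3,2)
replace slot 2: 2·(11+2) − 3 = 23 → (11,23,2)

11,23,2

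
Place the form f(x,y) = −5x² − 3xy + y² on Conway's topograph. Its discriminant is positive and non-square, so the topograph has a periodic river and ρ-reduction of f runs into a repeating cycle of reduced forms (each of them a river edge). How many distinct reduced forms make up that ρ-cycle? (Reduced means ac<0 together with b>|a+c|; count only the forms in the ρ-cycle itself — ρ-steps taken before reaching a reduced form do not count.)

D = 29, ⌊√D⌋ = 5
descent: ρ → (1,5,-1)  [lands on river]
river: ρ → (-1,5,1)
ρ-cycle length = 2 (tail of 1 descent step not counted)

2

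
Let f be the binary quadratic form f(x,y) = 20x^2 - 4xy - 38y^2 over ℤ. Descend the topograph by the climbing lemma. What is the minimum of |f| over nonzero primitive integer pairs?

descent: ρ → (-38,4,20)
descent: ρ → (20,36,-22)  [lands on river]
river: ρ → (-22,52,4)
river: ρ → (4,52,-22)
river: ρ → (-22,36,20)
river: ρ → (20,44,-14)
river: ρ → (-14,40,26)
river: ρ → (26,12,-28)
river: ρ → (-28,44,10)
river: ρ → (10,36,-44)
river: ρ → (-44,52,2)
river: ρ → (2,52,-44)
river: ρ → (-44,36,10)
river: ρ → (10,44,-28)
river: ρ → (-28,12,26)
river: ρ → (26,40,-14)
river: ρ → (-14,44,20)
closes: descent 2, river 16
min |a| on river = 2

2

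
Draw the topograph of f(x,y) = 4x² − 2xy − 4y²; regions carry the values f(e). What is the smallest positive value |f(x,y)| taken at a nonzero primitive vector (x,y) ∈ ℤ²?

descent: ρ → (-4,2,4)  [lands on river]
river: ρ → (4,6,-2)
river: ρ → (-2,6,4)
river: ρ → (4,2,-4)
river: ρ → (-4,6,2)
river: ρ → (2,6,-4)
closes: descent 1, river 6
min |a| on river = 2

2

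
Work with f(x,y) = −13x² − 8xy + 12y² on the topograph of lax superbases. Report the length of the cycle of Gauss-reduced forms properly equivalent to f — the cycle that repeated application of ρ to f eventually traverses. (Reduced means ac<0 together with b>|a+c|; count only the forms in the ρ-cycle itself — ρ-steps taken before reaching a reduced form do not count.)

D = 688, ⌊√D⌋ = 26
descent: ρ → (12,8,-13)  [lands on river]
river: ρ → (-13,18,7)
river: ρ → (7,24,-4)
river: ρ → (-4,24,7)
river: ρ → (7,18,-13)
river: ρ → (-13,8,12)
river: ρ → (12,16,-9)
river: ρ → (-9,20,8)
river: ρ → (8,12,-17)
river: ρ → (-17,22,3)
river: ρ → (3,26,-1)
river: ρ → (-1,26,3)
river: ρ → (3,22,-17)
river: ρ → (-17,12,8)
river: ρ → (8,20,-9)
river: ρ → (-9,16,12)
ρ-cycle length = 16 (tail of 1 descent step not counted)

16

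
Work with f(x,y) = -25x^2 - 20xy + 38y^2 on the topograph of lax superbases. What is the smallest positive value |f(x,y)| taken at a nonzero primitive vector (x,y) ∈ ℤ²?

descent: ρ → (38,20,-25)  [lands on river]
river: ρ → (-25,30,33)
river: ρ → (33,36,-22)
river: ρ → (-22,52,17)
river: ρ → (17,50,-25)
river: ρ → (-25,50,17)
river: ρ → (17,52,-22)
river: ρ → (-22,36,33)
river: ρ → (33,30,-25)
river: ρ → (-25,20,38)
river: ρ → (38,56,-7)
river: ρ → (-7,56,38)
closes: descent 1, river 12
min |a| on river = 7

7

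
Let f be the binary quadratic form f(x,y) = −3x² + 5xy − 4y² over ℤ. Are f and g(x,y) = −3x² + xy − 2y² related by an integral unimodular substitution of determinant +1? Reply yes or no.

D₁ = -23, D₂ = -23
f is negative-definite; reduce −f:
−f: translate: b→1 (≡-5 mod 6), so (3,-5,4)→(3,1,2)
−f: flip: (3,1,2)→(2,-1,3)
−f: reduced (well bottom): (2,-1,3) with a≤c, −a<b≤a
flip sign back: reduced form of f is (-2,1,-3)
g is negative-definite; reduce −g:
−g: flip: (3,-1,2)→(2,1,3)
−g: reduced (well bottom): (2,1,3) with a≤c, −a<b≤a
flip sign back: reduced form of g is (-2,-1,-3)
reduced forms (-2, 1, -3) vs (-2, -1, -3) ⇒ inequivalent

no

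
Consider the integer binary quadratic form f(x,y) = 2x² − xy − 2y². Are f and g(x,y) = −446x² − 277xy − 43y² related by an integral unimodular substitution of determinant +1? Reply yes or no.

D₁ = 17, D₂ = 17
river cycle of f (length 6): (-2, 1, 2), (2, 3, -1), (-1, 3, 2), (2, 1, -2), (-2, 3, 1), (1, 3, -2)
river cycle of g (length 6): (-2, 1, 2), (2, 3, -1), (-1, 3, 2), (2, 1, -2), (-2, 3, 1), (1, 3, -2)
cycles coincide ⇒ equivalent

yes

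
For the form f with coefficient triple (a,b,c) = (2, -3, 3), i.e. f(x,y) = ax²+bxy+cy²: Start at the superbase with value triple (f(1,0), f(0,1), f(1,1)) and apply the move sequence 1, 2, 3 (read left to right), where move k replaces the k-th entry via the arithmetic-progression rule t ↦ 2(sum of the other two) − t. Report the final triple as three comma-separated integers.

start (2,3,2) = (f(1,0),f(0,1),f(1,1))
replace slot 1: 2·(3+2) − 2 = 8 → (8,3,2)
replace slot 2: 2·(8+2) − 3 = 17 → (8,17,2)
replace slot 3: 2·(8+17) − 2 = 48 → (8,17,48)

8,17,48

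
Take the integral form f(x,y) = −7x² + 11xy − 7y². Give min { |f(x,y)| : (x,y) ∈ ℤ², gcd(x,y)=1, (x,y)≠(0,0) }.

translate: b→3 (≡-11 mod 14), so (7,-11,7)→(7,3,3)
flip: (7,3,3)→(3,-3,7)
translate: b→3 (≡-3 mod 6), so (3,-3,7)→(3,3,7)
reduced (well bottom): (3,3,7) with a≤c, −a<b≤a
well minimum |f| = |-3| = 3 (negative-definite)

3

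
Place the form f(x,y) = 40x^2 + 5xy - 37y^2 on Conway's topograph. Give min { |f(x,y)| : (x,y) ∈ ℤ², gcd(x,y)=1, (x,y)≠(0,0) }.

river: ρ → (-37,69,8)
river: ρ → (8,75,-10)
river: ρ → (-10,65,43)
river: ρ → (43,21,-32)
river: ρ → (-32,43,32)
river: ρ → (32,21,-43)
river: ρ → (-43,65,10)
river: ρ → (10,75,-8)
river: ρ → (-8,69,37)
river: ρ → (37,5,-40)
river: ρ → (-40,75,2)
river: ρ → (2,77,-2)
river: ρ → (-2,75,40)
river: ρ → (40,5,-37)
closes: descent 0, river 14
min |a| on river = 2

2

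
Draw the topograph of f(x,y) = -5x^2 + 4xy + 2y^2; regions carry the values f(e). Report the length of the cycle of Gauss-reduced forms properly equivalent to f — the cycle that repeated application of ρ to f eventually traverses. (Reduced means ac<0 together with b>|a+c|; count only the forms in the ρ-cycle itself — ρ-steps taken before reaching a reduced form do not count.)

D = 56, ⌊√D⌋ = 7
river: ρ → (2,4,-5)
river: ρ → (-5,6,1)
river: ρ → (1,6,-5)
river: ρ → (-5,4,2)
ρ-cycle length = 4 (tail of 0 descent steps not counted)

4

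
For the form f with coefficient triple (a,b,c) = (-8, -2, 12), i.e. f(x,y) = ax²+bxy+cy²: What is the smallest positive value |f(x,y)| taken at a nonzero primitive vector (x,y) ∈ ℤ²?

descent: ρ → (12,2,-8)
descent: ρ → (-8,14,6)  [lands on river]
river: ρ → (6,10,-12)
river: ρ → (-12,14,4)
river: ρ → (4,18,-4)
river: ρ → (-4,14,12)
river: ρ → (12,10,-6)
river: ρ → (-6,14,8)
river: ρ → (8,18,-2)
river: ρ → (-2,18,8)
river: ρ → (8,14,-6)
river: ρ → (-6,10,12)
river: ρ → (12,14,-4)
river: ρ → (-4,18,4)
river: ρ → (4,14,-12)
river: ρ → (-12,10,6)
river: ρ → (6,14,-8)
river: ρ → (-8,18,2)
river: ρ → (2,18,-8)
closes: descent 2, river 18
min |a| on river = 2

2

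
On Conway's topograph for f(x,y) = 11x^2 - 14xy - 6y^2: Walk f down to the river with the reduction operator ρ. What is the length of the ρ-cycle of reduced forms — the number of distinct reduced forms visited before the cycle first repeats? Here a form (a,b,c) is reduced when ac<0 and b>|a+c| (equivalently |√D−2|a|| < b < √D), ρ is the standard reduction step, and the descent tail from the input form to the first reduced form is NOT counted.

D = 460, ⌊√D⌋ = 21
descent: ρ → (-6,14,11)  [lands on river]
river: ρ → (11,8,-9)
river: ρ → (-9,10,10)
river: ρ → (10,10,-9)
river: ρ → (-9,8,11)
river: ρ → (11,14,-6)
river: ρ → (-6,10,15)
river: ρ → (15,20,-1)
river: ρ → (-1,20,15)
river: ρ → (15,10,-6)
ρ-cycle length = 10 (tail of 1 descent step not counted)

10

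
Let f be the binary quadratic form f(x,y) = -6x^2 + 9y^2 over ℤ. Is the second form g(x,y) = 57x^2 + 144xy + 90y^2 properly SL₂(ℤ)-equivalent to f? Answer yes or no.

D₁ = 216, D₂ = 216
river cycle of f (length 2): (-6, 12, 3), (3, 12, -6)
river cycle of g (length 2): (3, 12, -6), (-6, 12, 3)
cycles coincide ⇒ equivalent

yes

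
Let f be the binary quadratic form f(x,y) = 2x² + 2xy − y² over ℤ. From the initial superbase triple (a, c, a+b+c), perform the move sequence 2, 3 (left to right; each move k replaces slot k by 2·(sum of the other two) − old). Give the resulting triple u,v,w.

start (2,-1,3) = (f(1,0),f(0,1),f(1,1))
replace slot 2: 2·(2+3) − (-1) = 11 → (2,11,3)
replace slot 3: 2·(2+11) − 3 = 23 → (2,11,23)

2,11,23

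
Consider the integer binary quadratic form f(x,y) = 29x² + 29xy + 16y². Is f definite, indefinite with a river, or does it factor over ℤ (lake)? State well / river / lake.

D = b²−4ac = 29² − 4·29·16 = -1015
D < 0 ⇒ definite ⇒ every region one sign ⇒ single well

well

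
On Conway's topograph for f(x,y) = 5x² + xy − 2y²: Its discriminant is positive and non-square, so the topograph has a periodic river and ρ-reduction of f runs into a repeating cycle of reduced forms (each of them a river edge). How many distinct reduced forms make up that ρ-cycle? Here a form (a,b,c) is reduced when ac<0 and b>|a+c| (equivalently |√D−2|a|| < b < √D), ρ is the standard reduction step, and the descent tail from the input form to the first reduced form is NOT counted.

D = 41, ⌊√D⌋ = 6
descent: ρ → (-2,3,4)  [lands on river]
river: ρ → (4,5,-1)
river: ρ → (-1,5,4)
river: ρ → (4,3,-2)
river: ρ → (-2,5,2)
river: ρ → (2,3,-4)
river: ρ → (-4,5,1)
river: ρ → (1,5,-4)
river: ρ → (-4,3,2)
river: ρ → (2,5,-2)
ρ-cycle length = 10 (tail of 1 descent step not counted)

10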